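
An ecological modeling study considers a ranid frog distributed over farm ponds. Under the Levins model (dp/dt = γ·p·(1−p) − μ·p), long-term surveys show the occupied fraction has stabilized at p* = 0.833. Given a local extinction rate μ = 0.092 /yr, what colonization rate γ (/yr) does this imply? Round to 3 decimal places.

At equilibrium γ(1−p*) = μ, so γ = μ/(1−p*).
γ = 0.092/(1 − 0.833) = 0.092/0.1670 = 0.5509.

0.551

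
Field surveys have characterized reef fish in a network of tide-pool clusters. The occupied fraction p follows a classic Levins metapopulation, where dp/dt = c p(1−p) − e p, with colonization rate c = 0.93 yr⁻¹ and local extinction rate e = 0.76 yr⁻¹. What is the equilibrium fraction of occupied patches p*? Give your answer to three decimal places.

At equilibrium, colonization balances extinction: c·p*·(1−p*) = e·p*.
So p* = 1 − e/c = 1 − 0.76/0.93 = 1 − 0.8172 = 0.1828.

0.183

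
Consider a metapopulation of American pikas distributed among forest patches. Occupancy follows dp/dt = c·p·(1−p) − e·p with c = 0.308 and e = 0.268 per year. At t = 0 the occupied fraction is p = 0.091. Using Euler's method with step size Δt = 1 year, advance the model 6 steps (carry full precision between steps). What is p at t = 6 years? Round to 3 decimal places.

Update rule: p ← p + [c·p·(1−p) − e·p]·Δt with Δt = 1.
  1  |  dp/dt·Δt = +0.001089  |  p_1 = 0.092089
  2  |  dp/dt·Δt = +0.001072  |  p_2 = 0.093161
  3  |  dp/dt·Δt = +0.001053  |  p_3 = 0.094214
  4  |  dp/dt·Δt = +0.001035  |  p_4 = 0.095249
  5  |  dp/dt·Δt = +0.001016  |  p_5 = 0.096265
  6  |  dp/dt·Δt = +0.000996  |  p_6 = 0.097261

0.097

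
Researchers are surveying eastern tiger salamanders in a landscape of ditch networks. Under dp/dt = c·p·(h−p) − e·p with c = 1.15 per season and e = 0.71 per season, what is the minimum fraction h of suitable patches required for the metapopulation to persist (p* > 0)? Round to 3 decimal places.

p* = h − e/c is positive only when h > e/c.
h_min = e/c = 0.71/1.15 = 0.6174.

0.617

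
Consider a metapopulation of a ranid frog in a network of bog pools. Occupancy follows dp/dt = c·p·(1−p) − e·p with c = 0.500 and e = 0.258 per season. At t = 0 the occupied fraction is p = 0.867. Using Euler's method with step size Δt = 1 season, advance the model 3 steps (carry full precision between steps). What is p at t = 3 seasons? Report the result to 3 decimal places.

Update rule: p ← p + [c·p·(1−p) − e·p]·Δt with Δt = 1.
  1  |  dp/dt·Δt = -0.166030  |  p_1 = 0.700970
  2  |  dp/dt·Δt = -0.076045  |  p_2 = 0.624925
  3  |  dp/dt·Δt = -0.044034  |  p_3 = 0.580891

0.581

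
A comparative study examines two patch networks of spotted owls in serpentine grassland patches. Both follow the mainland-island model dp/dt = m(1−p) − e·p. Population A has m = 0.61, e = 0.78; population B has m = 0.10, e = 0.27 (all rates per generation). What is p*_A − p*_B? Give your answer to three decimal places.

0.169

A: p*_A = m/(m+e) = 0.61/1.3900 = 0.4388.
B: p*_B = 0.10/0.3700 = 0.2703.
p*_A − p*_B = 0.4388 − 0.2703 = 0.1686.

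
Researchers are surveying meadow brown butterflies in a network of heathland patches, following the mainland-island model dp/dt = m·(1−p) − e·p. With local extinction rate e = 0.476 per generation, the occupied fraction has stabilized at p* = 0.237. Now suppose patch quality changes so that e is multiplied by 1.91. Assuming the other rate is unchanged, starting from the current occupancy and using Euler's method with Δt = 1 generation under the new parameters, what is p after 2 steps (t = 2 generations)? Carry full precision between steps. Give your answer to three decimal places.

0.140

Balance m(1−p*) = e·p* gives m = e·p*/(1−p*) = 0.476×0.23700/0.76300 = 0.14785.
Starting from p₀ = 0.23700; update p ← p + (dp/dt)·Δt with the new parameters.
  1  |  dp/dt·Δt = -0.102659  |  p_1 = 0.134341
  2  |  dp/dt·Δt = +0.005853  |  p_2 = 0.140194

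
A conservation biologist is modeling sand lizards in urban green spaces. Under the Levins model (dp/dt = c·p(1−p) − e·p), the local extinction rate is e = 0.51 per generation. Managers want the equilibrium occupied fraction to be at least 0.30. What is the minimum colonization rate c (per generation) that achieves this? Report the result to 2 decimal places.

0.73

p* = 1 − e/c ≥ 0.30 requires e/c ≤ 0.7000, i.e. c ≥ e/0.7000.
c_min = 0.51/0.7000 = 0.7286.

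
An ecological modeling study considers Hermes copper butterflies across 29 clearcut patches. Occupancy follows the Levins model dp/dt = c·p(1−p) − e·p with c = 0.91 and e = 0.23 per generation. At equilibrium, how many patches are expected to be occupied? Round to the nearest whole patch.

p* = 1 − e/c = 1 − 0.23/0.91 = 0.7473.
Expected occupied patches = N × p* = 29 × 0.7473 = 21.67 ≈ 22.

22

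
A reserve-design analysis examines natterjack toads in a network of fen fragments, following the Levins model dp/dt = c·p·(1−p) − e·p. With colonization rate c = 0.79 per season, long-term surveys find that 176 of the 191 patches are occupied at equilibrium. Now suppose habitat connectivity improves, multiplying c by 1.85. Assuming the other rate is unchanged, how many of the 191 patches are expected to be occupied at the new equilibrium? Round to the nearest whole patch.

Observed p* = 176/191 = 0.92147.
Balance c(1−p*) = e gives e = 0.79×(1 − 0.92147) = 0.06204.
New p* = 1 − e/c = 1 − 0.06204/1.46150 = 0.95755.
Expected occupied = 191 × 0.95755 = 182.89 ≈ 183.

183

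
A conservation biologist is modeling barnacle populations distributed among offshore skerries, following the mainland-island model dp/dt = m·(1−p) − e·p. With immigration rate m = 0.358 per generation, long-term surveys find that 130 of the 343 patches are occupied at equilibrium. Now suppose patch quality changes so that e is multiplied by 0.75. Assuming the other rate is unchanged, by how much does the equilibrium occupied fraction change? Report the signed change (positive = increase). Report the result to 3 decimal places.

Observed p* = 130/343 = 0.37901.
Balance m(1−p*) = e·p* gives e = m(1−p*)/p* = 0.358×0.62099/0.37901 = 0.58657.
New p* = m/(m+e) = 0.35800/(0.35800+0.43993) = 0.44866.
Δp* = 0.44866 − 0.37901 = +0.06965.

0.070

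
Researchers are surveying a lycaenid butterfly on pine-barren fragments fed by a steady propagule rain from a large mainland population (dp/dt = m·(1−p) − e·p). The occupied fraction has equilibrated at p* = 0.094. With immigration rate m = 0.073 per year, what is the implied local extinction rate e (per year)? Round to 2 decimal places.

At equilibrium m(1−p*) = e·p*, so e = m(1−p*)/p*.
e = 0.073 × 0.9060 / 0.094 = 0.7036.

0.70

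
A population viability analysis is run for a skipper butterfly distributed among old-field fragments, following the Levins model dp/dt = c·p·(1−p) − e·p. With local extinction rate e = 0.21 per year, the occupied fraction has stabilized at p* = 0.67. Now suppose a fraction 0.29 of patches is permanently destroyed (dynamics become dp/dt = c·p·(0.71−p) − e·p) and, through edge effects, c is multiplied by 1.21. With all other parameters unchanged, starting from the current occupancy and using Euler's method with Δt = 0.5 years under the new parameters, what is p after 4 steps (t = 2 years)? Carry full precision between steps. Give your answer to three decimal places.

0.519

Balance c(1−p*) = e gives c = e/(1 − 0.67000) = 0.21/0.33000 = 0.63636.
Starting from p₀ = 0.67000; update p ← p + (dp/dt)·Δt with the new parameters.
t = 0.5: p = 0.67000 + (-0.06003) = 0.60997
t = 1: p = 0.60997 + (-0.04056) = 0.56941
t = 1.5: p = 0.56941 + (-0.02897) = 0.54044
t = 2: p = 0.54044 + (-0.02147) = 0.51898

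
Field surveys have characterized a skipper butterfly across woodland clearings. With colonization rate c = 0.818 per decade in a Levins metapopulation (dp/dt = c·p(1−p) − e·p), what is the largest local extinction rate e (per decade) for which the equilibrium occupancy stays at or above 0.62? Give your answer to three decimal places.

1 − e/c ≥ 0.62 ⇒ e ≤ c(1 − 0.62) = 0.818 × 0.3800.
e_max = 0.3108.

0.311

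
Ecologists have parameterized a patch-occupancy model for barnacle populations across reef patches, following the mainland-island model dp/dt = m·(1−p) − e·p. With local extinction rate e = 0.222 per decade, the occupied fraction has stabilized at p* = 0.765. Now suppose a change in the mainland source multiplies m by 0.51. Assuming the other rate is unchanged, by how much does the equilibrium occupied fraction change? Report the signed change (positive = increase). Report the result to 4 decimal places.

-0.1409

Balance m(1−p*) = e·p* gives m = e·p*/(1−p*) = 0.222×0.76500/0.23500 = 0.72268.
New p* = m/(m+e) = 0.36857/(0.36857+0.22200) = 0.62409.
Δp* = 0.62409 − 0.76500 = -0.14091.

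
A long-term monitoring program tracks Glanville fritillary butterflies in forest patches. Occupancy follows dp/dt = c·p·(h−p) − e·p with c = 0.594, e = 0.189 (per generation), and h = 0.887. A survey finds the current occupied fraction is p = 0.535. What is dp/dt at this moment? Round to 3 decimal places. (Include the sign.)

0.011

Colonization term: c·p·(h−p) = 0.594×0.535×0.3520 = 0.11186.
Extinction term: e·p = 0.10112.
dp/dt = 0.11186 − 0.10112 = 0.01075.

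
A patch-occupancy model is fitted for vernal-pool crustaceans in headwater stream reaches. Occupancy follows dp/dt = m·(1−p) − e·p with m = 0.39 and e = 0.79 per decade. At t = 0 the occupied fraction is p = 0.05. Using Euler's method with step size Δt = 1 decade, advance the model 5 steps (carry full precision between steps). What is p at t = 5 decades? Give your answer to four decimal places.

Update rule: p ← p + [m·(1−p) − e·p]·Δt with Δt = 1.
  1  |  dp/dt·Δt = +0.331000  |  p_1 = 0.381000
  2  |  dp/dt·Δt = -0.059580  |  p_2 = 0.321420
  3  |  dp/dt·Δt = +0.010724  |  p_3 = 0.332144
  4  |  dp/dt·Δt = -0.001930  |  p_4 = 0.330214
  5  |  dp/dt·Δt = +0.000347  |  p_5 = 0.330561

0.3306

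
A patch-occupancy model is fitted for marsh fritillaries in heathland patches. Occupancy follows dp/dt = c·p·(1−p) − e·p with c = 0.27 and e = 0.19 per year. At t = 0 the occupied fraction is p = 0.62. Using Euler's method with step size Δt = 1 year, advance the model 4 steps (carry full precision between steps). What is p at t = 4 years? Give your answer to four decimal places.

0.4662

Update rule: p ← p + [c·p·(1−p) − e·p]·Δt with Δt = 1.
t = 1: p = 0.62000 + (-0.05419) = 0.56581
t = 2: p = 0.56581 + (-0.04117) = 0.52464
t = 3: p = 0.52464 + (-0.03235) = 0.49229
t = 4: p = 0.49229 + (-0.02605) = 0.46624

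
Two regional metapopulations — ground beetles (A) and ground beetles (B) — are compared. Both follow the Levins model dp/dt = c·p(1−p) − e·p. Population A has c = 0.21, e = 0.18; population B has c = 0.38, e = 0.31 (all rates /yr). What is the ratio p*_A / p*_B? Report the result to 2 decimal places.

A: p*_A = 1 − 0.18/0.21 = 0.1429.
B: p*_B = 1 − 0.31/0.38 = 0.1842.
p*_A / p*_B = 0.1429/0.1842 = 0.7755.

0.78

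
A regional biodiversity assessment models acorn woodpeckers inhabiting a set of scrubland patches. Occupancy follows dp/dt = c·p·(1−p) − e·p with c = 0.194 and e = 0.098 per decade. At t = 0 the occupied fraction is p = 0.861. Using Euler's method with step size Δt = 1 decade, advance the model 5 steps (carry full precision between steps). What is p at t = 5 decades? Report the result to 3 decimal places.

Update rule: p ← p + [c·p·(1−p) − e·p]·Δt with Δt = 1.
  1  |  dp/dt·Δt = -0.061160  |  p_1 = 0.799840
  2  |  dp/dt·Δt = -0.047326  |  p_2 = 0.752514
  3  |  dp/dt·Δt = -0.037616  |  p_3 = 0.714898
  4  |  dp/dt·Δt = -0.030519  |  p_4 = 0.684379
  5  |  dp/dt·Δt = -0.025164  |  p_5 = 0.659214

0.659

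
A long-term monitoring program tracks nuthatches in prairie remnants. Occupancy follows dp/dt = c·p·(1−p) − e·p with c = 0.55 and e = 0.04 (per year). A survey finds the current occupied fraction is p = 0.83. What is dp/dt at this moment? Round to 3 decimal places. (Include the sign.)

0.044

Colonization term: c·p·(1−p) = 0.55×0.83×0.1700 = 0.07761.
Extinction term: e·p = 0.03320.
dp/dt = 0.07761 − 0.03320 = 0.04441.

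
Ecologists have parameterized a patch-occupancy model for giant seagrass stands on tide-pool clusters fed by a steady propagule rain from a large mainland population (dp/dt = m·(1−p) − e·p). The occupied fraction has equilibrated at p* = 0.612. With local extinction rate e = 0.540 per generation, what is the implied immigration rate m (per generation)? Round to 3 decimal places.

At equilibrium m(1−p*) = e·p*, so m = e·p*/(1−p*).
m = 0.540 × 0.612 / 0.3880 = 0.3305/0.3880 = 0.8518.

0.852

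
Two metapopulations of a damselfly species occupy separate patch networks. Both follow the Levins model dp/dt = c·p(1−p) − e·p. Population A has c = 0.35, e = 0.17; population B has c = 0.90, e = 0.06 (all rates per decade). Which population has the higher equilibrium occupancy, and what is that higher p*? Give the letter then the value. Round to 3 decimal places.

B, 0.933

A: p*_A = 1 − 0.17/0.35 = 0.5143.
B: p*_B = 1 − 0.06/0.90 = 0.9333.
B is higher at 0.9333.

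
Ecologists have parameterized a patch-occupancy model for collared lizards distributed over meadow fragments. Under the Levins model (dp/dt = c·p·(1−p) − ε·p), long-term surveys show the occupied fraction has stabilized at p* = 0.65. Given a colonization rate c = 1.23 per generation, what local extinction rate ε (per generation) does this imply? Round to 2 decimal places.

0.43

At equilibrium c(1−p*) = ε.
ε = 1.23 × (1 − 0.65) = 1.23 × 0.3500 = 0.4305.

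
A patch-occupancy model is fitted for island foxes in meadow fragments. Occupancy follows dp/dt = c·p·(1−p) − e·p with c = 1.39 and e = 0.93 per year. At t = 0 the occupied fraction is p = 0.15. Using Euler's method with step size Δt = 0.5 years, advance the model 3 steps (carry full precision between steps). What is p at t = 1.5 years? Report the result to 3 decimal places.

Update rule: p ← p + [c·p·(1−p) − e·p]·Δt with Δt = 0.5.
  1  |  dp/dt·Δt = +0.018862  |  p_1 = 0.168862
  2  |  dp/dt·Δt = +0.019021  |  p_2 = 0.187883
  3  |  dp/dt·Δt = +0.018680  |  p_3 = 0.206563

0.207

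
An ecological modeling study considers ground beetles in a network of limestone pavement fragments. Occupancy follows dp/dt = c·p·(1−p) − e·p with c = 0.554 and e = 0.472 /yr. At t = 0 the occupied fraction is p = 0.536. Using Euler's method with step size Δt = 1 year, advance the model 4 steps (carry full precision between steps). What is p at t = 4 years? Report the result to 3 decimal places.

Update rule: p ← p + [c·p·(1−p) − e·p]·Δt with Δt = 1.
t = 1: p = 0.53600 + (-0.11521) = 0.42079
t = 2: p = 0.42079 + (-0.06359) = 0.35720
t = 3: p = 0.35720 + (-0.04140) = 0.31581
t = 4: p = 0.31581 + (-0.02936) = 0.28645

0.286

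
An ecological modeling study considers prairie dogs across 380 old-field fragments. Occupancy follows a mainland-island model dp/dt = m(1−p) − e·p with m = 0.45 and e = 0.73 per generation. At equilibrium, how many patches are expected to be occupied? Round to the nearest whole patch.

145

p* = m/(m+e) = 0.45/1.1800 = 0.3814.
Expected occupied patches = N × p* = 380 × 0.3814 = 144.92 ≈ 145.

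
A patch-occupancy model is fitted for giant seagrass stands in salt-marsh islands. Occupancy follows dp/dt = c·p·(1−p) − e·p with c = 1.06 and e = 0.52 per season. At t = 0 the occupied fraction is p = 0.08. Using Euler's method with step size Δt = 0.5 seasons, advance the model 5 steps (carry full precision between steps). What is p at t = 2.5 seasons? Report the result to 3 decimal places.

Update rule: p ← p + [c·p·(1−p) − e·p]·Δt with Δt = 0.5.
  1  |  dp/dt·Δt = +0.018208  |  p_1 = 0.098208
  2  |  dp/dt·Δt = +0.021404  |  p_2 = 0.119612
  3  |  dp/dt·Δt = +0.024713  |  p_3 = 0.144325
  4  |  dp/dt·Δt = +0.027928  |  p_4 = 0.172253
  5  |  dp/dt·Δt = +0.030783  |  p_5 = 0.203036

0.203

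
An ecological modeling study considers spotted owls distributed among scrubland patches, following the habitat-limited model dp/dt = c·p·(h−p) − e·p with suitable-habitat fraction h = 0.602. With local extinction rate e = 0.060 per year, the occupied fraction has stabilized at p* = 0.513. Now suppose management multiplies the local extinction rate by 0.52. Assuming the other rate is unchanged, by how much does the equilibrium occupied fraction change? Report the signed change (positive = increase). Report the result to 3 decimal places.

Balance c(h−p*) = e gives c = e/(0.602 − 0.51300) = 0.060/0.08900 = 0.67416.
New p* = 0.602 − e/c = 0.602 − 0.03120/0.67416 = 0.55572.
Δp* = 0.55572 − 0.51300 = +0.04272.

0.043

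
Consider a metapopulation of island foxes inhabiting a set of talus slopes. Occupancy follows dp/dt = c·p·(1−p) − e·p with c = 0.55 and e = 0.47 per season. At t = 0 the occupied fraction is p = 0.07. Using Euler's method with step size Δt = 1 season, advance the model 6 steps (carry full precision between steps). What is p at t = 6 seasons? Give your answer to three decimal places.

0.087

Update rule: p ← p + [c·p·(1−p) − e·p]·Δt with Δt = 1.
  1  |  dp/dt·Δt = +0.002905  |  p_1 = 0.072905
  2  |  dp/dt·Δt = +0.002909  |  p_2 = 0.075814
  3  |  dp/dt·Δt = +0.002904  |  p_3 = 0.078718
  4  |  dp/dt·Δt = +0.002889  |  p_4 = 0.081607
  5  |  dp/dt·Δt = +0.002866  |  p_5 = 0.084473
  6  |  dp/dt·Δt = +0.002833  |  p_6 = 0.087306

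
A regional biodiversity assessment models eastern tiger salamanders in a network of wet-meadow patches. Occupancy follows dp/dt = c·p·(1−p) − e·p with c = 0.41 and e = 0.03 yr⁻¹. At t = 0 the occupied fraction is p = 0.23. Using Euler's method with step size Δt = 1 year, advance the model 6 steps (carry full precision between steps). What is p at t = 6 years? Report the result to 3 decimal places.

0.707

Update rule: p ← p + [c·p·(1−p) − e·p]·Δt with Δt = 1.
  1  |  dp/dt·Δt = +0.065711  |  p_1 = 0.295711
  2  |  dp/dt·Δt = +0.076518  |  p_2 = 0.372229
  3  |  dp/dt·Δt = +0.084640  |  p_3 = 0.456868
  4  |  dp/dt·Δt = +0.088031  |  p_4 = 0.544900
  5  |  dp/dt·Δt = +0.085326  |  p_5 = 0.630226
  6  |  dp/dt·Δt = +0.076640  |  p_6 = 0.706866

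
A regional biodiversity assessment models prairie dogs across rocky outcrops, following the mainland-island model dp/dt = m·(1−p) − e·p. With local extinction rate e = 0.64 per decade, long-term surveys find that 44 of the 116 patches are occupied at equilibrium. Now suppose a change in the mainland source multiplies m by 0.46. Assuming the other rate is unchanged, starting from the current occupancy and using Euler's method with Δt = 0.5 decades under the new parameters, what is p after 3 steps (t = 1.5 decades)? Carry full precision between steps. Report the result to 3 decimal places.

0.252

Observed p* = 44/116 = 0.37931.
Balance m(1−p*) = e·p* gives m = e·p*/(1−p*) = 0.64×0.37931/0.62069 = 0.39111.
Starting from p₀ = 0.37931; update p ← p + (dp/dt)·Δt with the new parameters.
  1  |  dp/dt·Δt = -0.065545  |  p_1 = 0.313766
  2  |  dp/dt·Δt = -0.038674  |  p_2 = 0.275091
  3  |  dp/dt·Δt = -0.022820  |  p_3 = 0.252272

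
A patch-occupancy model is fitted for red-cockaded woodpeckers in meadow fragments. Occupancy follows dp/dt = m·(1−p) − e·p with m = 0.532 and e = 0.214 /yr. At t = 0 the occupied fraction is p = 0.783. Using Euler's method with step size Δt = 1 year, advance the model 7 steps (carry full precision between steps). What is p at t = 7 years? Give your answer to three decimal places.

Update rule: p ← p + [m·(1−p) − e·p]·Δt with Δt = 1.
step 1: Δp = -0.05212, p = 0.73088
step 2: Δp = -0.01324, p = 0.71764
step 3: Δp = -0.00336, p = 0.71428
step 4: Δp = -0.00085, p = 0.71343
step 5: Δp = -0.00022, p = 0.71321
step 6: Δp = -0.00006, p = 0.71316
step 7: Δp = -0.00001, p = 0.71314

0.713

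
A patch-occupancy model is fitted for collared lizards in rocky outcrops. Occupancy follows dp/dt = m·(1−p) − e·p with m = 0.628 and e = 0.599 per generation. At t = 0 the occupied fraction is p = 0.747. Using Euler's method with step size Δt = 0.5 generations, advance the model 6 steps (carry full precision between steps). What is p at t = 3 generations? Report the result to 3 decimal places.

0.513

Update rule: p ← p + [m·(1−p) − e·p]·Δt with Δt = 0.5.
  1  |  dp/dt·Δt = -0.144284  |  p_1 = 0.602715
  2  |  dp/dt·Δt = -0.055766  |  p_2 = 0.546950
  3  |  dp/dt·Δt = -0.021554  |  p_3 = 0.525396
  4  |  dp/dt·Δt = -0.008330  |  p_4 = 0.517066
  5  |  dp/dt·Δt = -0.003220  |  p_5 = 0.513846
  6  |  dp/dt·Δt = -0.001244  |  p_6 = 0.512601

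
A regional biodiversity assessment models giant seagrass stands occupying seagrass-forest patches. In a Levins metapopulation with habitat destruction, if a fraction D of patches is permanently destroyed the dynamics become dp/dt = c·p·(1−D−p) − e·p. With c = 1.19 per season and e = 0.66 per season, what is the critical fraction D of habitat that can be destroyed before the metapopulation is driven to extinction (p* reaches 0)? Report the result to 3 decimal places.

The nontrivial equilibrium is p* = (1−D) − e/c; extinction occurs when this hits zero.
So D_crit = 1 − e/c = 1 − 0.66/1.19 = 1 − 0.5546 = 0.4454.
Note this equals the original equilibrium occupancy — the Levins extinction-debt result.

0.445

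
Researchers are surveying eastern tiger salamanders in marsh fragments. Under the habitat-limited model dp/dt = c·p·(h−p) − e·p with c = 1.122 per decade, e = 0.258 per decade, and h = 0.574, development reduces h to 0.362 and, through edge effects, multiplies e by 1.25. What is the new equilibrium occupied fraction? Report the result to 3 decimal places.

Before: p* = h − e/c = 0.574 − 0.258/1.122 = 0.574 − 0.2299 = 0.3441.
After: c = 1.122, e = 0.3225, h = 0.362; p* = 0.362 − 0.3225/1.122 = 0.0746.

0.075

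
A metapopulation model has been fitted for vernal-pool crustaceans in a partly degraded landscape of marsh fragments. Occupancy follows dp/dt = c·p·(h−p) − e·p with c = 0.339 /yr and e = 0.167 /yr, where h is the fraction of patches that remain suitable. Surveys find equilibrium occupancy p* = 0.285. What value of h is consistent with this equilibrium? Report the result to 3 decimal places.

At equilibrium c(h−p*) = e, so h = p* + e/c.
h = 0.285 + 0.167/0.339 = 0.285 + 0.4926 = 0.7776.

0.778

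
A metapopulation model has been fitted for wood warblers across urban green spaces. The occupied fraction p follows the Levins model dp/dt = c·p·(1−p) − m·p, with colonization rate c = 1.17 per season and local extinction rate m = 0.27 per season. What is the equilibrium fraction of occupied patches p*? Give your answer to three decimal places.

0.769

Setting dp/dt = 0 and dividing through by p* gives c·(1−p*) = m.
So p* = 1 − m/c = 1 − 0.27/1.17 = 1 − 0.2308 = 0.7692.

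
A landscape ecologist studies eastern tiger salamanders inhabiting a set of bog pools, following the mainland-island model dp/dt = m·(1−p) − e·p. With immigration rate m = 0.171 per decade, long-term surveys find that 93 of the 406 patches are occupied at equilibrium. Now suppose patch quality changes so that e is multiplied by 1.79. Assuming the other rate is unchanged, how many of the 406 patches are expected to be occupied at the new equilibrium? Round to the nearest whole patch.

58

Observed p* = 93/406 = 0.22906.
Balance m(1−p*) = e·p* gives e = m(1−p*)/p* = 0.171×0.77094/0.22906 = 0.57553.
New p* = m/(m+e) = 0.17100/(0.17100+1.03020) = 0.14236.
Expected occupied = 406 × 0.14236 = 57.80 ≈ 58.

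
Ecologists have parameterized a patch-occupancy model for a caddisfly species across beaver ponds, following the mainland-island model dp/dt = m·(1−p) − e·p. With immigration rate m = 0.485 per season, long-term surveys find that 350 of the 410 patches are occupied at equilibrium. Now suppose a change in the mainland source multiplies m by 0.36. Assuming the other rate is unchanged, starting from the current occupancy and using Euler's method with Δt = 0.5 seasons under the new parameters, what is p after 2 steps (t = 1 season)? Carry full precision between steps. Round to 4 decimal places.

0.8112

Observed p* = 350/410 = 0.85366.
Balance m(1−p*) = e·p* gives e = m(1−p*)/p* = 0.485×0.14634/0.85366 = 0.08314.
Starting from p₀ = 0.85366; update p ← p + (dp/dt)·Δt with the new parameters.
step 1: Δp = -0.02271, p = 0.83095
step 2: Δp = -0.01979, p = 0.81116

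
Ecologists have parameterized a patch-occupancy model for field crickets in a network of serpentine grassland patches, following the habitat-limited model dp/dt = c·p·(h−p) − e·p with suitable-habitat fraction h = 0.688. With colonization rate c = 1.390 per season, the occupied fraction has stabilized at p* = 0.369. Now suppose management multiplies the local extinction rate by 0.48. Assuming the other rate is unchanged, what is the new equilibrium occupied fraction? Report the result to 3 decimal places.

Balance c(h−p*) = e gives e = 1.390×(0.688 − 0.36900) = 0.44341.
New p* = 0.688 − e/c = 0.688 − 0.21284/1.39000 = 0.53488.

0.535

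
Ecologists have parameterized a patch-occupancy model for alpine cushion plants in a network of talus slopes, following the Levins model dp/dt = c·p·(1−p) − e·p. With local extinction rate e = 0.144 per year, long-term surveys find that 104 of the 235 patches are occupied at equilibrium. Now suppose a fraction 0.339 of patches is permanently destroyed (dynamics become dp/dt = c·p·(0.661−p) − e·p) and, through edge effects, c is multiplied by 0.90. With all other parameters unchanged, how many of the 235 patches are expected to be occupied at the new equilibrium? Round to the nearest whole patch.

10

Observed p* = 104/235 = 0.44255.
Balance c(1−p*) = e gives c = e/(1 − 0.44255) = 0.144/0.55745 = 0.25832.
New p* = 0.661 − e/c = 0.661 − 0.14400/0.23249 = 0.04162.
Expected occupied = 235 × 0.04162 = 9.78 ≈ 10.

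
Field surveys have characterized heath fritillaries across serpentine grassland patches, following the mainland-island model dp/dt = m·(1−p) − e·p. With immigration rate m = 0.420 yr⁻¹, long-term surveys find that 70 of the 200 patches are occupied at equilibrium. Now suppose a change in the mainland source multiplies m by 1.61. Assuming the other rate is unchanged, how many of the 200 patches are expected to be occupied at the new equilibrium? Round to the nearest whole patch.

93

Observed p* = 70/200 = 0.35000.
Balance m(1−p*) = e·p* gives e = m(1−p*)/p* = 0.420×0.65000/0.35000 = 0.78000.
New p* = m/(m+e) = 0.67620/(0.67620+0.78000) = 0.46436.
Expected occupied = 200 × 0.46436 = 92.87 ≈ 93.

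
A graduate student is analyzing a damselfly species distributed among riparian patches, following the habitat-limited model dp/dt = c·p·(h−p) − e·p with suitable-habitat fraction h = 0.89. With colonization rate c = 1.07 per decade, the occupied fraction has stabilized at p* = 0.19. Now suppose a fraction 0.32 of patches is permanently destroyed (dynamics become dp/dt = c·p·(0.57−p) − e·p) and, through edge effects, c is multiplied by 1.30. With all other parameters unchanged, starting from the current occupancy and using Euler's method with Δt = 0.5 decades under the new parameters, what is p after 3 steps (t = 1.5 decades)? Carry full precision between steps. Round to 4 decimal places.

0.1400

Balance c(h−p*) = e gives e = 1.07×(0.89 − 0.19000) = 0.74900.
Starting from p₀ = 0.19000; update p ← p + (dp/dt)·Δt with the new parameters.
step 1: Δp = -0.02094, p = 0.16906
step 2: Δp = -0.01617, p = 0.15289
step 3: Δp = -0.01290, p = 0.13999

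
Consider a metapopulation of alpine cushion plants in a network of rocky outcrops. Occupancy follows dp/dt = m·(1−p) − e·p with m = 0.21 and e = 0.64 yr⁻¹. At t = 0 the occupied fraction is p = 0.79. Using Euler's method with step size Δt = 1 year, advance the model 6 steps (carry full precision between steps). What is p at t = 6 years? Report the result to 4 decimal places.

Update rule: p ← p + [m·(1−p) − e·p]·Δt with Δt = 1.
step 1: Δp = -0.46150, p = 0.32850
step 2: Δp = -0.06922, p = 0.25927
step 3: Δp = -0.01038, p = 0.24889
step 4: Δp = -0.00156, p = 0.24733
step 5: Δp = -0.00023, p = 0.24710
step 6: Δp = -0.00004, p = 0.24707

0.2471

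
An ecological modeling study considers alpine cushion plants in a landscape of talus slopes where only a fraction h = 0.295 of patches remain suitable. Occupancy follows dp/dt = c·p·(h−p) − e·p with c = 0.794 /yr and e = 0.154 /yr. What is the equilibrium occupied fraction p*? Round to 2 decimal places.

Setting dp/dt = 0 and dividing by p* gives c·(h−p*) = e.
So p* = h − e/c = 0.295 − 0.154/0.794 = 0.295 − 0.1940 = 0.1010.

0.10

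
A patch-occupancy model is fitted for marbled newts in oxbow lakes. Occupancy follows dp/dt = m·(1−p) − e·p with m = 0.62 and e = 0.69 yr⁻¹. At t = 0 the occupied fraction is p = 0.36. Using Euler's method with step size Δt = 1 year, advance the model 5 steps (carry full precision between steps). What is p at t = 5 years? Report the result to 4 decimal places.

Update rule: p ← p + [m·(1−p) − e·p]·Δt with Δt = 1.
t = 1: p = 0.36000 + (+0.14840) = 0.50840
t = 2: p = 0.50840 + (-0.04600) = 0.46240
t = 3: p = 0.46240 + (+0.01426) = 0.47666
t = 4: p = 0.47666 + (-0.00442) = 0.47224
t = 5: p = 0.47224 + (+0.00137) = 0.47361

0.4736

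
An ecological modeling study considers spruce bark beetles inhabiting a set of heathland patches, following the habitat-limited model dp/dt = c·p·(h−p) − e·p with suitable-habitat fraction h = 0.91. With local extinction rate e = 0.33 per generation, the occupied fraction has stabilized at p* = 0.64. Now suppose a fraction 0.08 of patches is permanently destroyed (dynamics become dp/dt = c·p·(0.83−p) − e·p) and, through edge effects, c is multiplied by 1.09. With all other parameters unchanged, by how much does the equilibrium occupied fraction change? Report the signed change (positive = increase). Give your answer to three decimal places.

Balance c(h−p*) = e gives c = e/(0.91 − 0.64000) = 0.33/0.27000 = 1.22222.
New p* = 0.83 − e/c = 0.83 − 0.33000/1.33222 = 0.58229.
Δp* = 0.58229 − 0.64000 = -0.05771.

-0.058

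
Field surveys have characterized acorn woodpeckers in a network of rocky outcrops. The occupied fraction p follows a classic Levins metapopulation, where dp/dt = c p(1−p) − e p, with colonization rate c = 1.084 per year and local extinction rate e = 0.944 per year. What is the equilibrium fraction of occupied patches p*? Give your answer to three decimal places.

At equilibrium, colonization balances extinction: c·p*·(1−p*) = e·p*.
So p* = 1 − e/c = 1 − 0.944/1.084 = 1 − 0.8708 = 0.1292.

0.129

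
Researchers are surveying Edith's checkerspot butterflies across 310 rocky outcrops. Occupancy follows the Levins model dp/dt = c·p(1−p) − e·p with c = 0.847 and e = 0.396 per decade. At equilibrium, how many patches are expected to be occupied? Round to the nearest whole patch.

p* = 1 − e/c = 1 − 0.396/0.847 = 0.5325.
Expected occupied patches = N × p* = 310 × 0.5325 = 165.06 ≈ 165.

165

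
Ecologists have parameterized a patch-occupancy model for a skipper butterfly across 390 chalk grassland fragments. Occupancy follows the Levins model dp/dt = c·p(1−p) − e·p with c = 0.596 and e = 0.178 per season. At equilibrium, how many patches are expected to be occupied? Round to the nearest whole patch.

274

p* = 1 − e/c = 1 − 0.178/0.596 = 0.7013.
Expected occupied patches = N × p* = 390 × 0.7013 = 273.52 ≈ 274.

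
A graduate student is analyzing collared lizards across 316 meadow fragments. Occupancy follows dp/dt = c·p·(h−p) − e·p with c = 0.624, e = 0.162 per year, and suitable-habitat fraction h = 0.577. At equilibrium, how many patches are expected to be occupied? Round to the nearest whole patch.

p* = h − e/c = 0.577 − 0.2596 = 0.3174.
Expected occupied patches = N × p* = 316 × 0.3174 = 100.29 ≈ 100.

100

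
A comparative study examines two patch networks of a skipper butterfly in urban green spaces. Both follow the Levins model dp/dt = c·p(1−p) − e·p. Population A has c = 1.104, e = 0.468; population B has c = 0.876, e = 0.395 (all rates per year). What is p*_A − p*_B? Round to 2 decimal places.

0.03

A: p*_A = 1 − 0.468/1.104 = 0.5761.
B: p*_B = 1 − 0.395/0.876 = 0.5491.
p*_A − p*_B = 0.5761 − 0.5491 = 0.0270.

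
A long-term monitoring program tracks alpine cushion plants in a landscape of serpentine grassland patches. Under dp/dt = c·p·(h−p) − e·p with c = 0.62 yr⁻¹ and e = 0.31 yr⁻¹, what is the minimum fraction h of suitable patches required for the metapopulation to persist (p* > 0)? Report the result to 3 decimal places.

0.500

p* = h − e/c is positive only when h > e/c.
h_min = e/c = 0.31/0.62 = 0.5000.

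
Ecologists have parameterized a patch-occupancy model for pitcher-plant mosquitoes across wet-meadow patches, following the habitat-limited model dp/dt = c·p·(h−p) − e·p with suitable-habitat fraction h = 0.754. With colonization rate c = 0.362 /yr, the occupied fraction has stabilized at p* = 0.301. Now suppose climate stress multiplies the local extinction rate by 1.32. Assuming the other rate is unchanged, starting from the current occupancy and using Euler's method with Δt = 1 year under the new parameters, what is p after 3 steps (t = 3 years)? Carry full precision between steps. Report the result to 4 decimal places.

Balance c(h−p*) = e gives e = 0.362×(0.754 − 0.30100) = 0.16399.
Starting from p₀ = 0.30100; update p ← p + (dp/dt)·Δt with the new parameters.
  1  |  dp/dt·Δt = -0.015795  |  p_1 = 0.285205
  2  |  dp/dt·Δt = -0.013336  |  p_2 = 0.271869
  3  |  dp/dt·Δt = -0.011400  |  p_3 = 0.260470

0.2605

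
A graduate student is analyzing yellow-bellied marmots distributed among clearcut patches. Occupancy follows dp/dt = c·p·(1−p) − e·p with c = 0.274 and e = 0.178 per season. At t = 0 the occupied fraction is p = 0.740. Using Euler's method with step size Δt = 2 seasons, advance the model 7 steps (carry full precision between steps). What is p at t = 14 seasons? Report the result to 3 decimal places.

0.389

Update rule: p ← p + [c·p·(1−p) − e·p]·Δt with Δt = 2.
t = 2: p = 0.74000 + (-0.15800) = 0.58200
t = 4: p = 0.58200 + (-0.07387) = 0.50812
t = 6: p = 0.50812 + (-0.04393) = 0.46419
t = 8: p = 0.46419 + (-0.02896) = 0.43524
t = 10: p = 0.43524 + (-0.02024) = 0.41499
t = 12: p = 0.41499 + (-0.01470) = 0.40030
t = 14: p = 0.40030 + (-0.01095) = 0.38934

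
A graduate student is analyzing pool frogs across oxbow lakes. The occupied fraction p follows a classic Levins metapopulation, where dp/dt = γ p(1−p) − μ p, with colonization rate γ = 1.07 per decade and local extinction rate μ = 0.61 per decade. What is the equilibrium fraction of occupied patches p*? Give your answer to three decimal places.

0.430

At equilibrium, colonization balances extinction: γ·p*·(1−p*) = μ·p*.
So p* = 1 − μ/γ = 1 − 0.61/1.07 = 1 − 0.5701 = 0.4299.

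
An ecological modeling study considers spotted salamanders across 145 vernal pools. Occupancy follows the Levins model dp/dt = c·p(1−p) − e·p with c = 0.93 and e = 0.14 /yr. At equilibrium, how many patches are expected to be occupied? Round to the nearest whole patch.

123

p* = 1 − e/c = 1 − 0.14/0.93 = 0.8495.
Expected occupied patches = N × p* = 145 × 0.8495 = 123.17 ≈ 123.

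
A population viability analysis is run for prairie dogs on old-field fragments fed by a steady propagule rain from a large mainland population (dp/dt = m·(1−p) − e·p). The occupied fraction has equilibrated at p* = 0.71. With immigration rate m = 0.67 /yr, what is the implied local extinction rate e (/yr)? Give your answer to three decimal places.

At equilibrium m(1−p*) = e·p*, so e = m(1−p*)/p*.
e = 0.67 × 0.2900 / 0.71 = 0.2737.

0.274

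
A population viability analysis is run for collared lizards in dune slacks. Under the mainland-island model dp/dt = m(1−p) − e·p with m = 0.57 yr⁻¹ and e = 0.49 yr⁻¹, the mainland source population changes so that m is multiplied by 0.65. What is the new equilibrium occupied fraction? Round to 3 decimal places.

0.431

Before: p* = 0.57/(0.57+0.49) = 0.5377.
After: m = 0.3705, e = 0.49; p* = 0.3705/0.8605 = 0.4306.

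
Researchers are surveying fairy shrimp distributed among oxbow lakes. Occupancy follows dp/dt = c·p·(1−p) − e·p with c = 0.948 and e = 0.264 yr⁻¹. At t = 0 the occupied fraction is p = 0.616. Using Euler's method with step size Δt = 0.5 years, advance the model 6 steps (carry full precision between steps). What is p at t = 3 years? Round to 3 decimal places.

0.711

Update rule: p ← p + [c·p·(1−p) − e·p]·Δt with Δt = 0.5.
t = 0.5: p = 0.61600 + (+0.03081) = 0.64681
t = 1: p = 0.64681 + (+0.02290) = 0.66971
t = 1.5: p = 0.66971 + (+0.01644) = 0.68616
t = 2: p = 0.68616 + (+0.01150) = 0.69766
t = 2.5: p = 0.69766 + (+0.00789) = 0.70555
t = 3: p = 0.70555 + (+0.00534) = 0.71089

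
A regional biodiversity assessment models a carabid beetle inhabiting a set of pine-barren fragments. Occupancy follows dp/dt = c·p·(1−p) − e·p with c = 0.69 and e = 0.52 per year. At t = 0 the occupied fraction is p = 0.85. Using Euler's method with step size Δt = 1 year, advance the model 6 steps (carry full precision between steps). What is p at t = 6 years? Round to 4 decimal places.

0.2995

Update rule: p ← p + [c·p·(1−p) − e·p]·Δt with Δt = 1.
  1  |  dp/dt·Δt = -0.354025  |  p_1 = 0.495975
  2  |  dp/dt·Δt = -0.085418  |  p_2 = 0.410557
  3  |  dp/dt·Δt = -0.046510  |  p_3 = 0.364047
  4  |  dp/dt·Δt = -0.029558  |  p_4 = 0.334489
  5  |  dp/dt·Δt = -0.020336  |  p_5 = 0.314153
  6  |  dp/dt·Δt = -0.014692  |  p_6 = 0.299462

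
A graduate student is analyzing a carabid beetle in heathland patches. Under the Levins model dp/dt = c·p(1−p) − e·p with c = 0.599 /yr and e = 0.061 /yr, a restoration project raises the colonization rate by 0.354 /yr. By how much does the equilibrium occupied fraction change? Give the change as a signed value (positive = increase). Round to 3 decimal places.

Before: p* = 1 − 0.061/0.599 = 0.8982.
After the change, c = 0.953, e = 0.061, so p* = 1 − 0.061/0.953 = 0.9360.
Δp* = 0.9360 − 0.8982 = +0.0378.

0.038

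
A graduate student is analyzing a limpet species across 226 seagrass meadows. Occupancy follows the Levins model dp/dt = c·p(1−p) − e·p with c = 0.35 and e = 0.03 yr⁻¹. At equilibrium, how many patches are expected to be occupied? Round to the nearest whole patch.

p* = 1 − e/c = 1 − 0.03/0.35 = 0.9143.
Expected occupied patches = N × p* = 226 × 0.9143 = 206.63 ≈ 207.

207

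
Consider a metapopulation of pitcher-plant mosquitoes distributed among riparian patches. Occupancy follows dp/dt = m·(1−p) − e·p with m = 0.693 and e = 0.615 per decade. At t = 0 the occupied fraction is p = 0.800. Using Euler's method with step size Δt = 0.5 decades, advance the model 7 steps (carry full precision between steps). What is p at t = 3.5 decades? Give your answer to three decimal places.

Update rule: p ← p + [m·(1−p) − e·p]·Δt with Δt = 0.5.
t = 0.5: p = 0.80000 + (-0.17670) = 0.62330
t = 1: p = 0.62330 + (-0.06114) = 0.56216
t = 1.5: p = 0.56216 + (-0.02115) = 0.54101
t = 2: p = 0.54101 + (-0.00732) = 0.53369
t = 2.5: p = 0.53369 + (-0.00253) = 0.53116
t = 3: p = 0.53116 + (-0.00088) = 0.53028
t = 3.5: p = 0.53028 + (-0.00030) = 0.52998

0.530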